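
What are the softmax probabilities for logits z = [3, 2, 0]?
p = [0.7054, 0.2595, 0.0351]

exp(z) = [20.09, 7.389, 1]
Sum = 28.47
p = [0.7054, 0.2595, 0.0351]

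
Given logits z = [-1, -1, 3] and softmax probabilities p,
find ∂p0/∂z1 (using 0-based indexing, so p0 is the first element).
∂p0/∂z1 = -0.0003122

p = softmax(z) = [0.01767, 0.01767, 0.9647]
p0 = 0.01767, p1 = 0.01767

∂p0/∂z1 = -p0 × p1 = -0.01767 × 0.01767 = -0.0003122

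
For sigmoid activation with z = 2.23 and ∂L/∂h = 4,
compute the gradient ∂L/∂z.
∂L/∂z = 0.3506

σ(2.23) = 0.9029
σ'(2.23) = σ(2.23)(1 - σ(2.23)) = 0.9029 × 0.09709 = 0.08766
∂L/∂z = ∂L/∂h · σ'(z) = 4 × 0.08766 = 0.3506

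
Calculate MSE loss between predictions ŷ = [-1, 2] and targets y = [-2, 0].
MSE = 2.5

MSE = (1/2)((-1--2)² + (2-0)²) = (1/2)(1 + 4) = 2.5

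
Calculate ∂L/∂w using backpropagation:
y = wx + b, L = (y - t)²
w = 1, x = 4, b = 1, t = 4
∂L/∂w = 8

y = wx + b = (1)(4) + 1 = 5
∂L/∂y = 2(y - t) = 2(5 - 4) = 2
∂y/∂w = x = 4
∂L/∂w = ∂L/∂y · ∂y/∂w = 2 × 4 = 8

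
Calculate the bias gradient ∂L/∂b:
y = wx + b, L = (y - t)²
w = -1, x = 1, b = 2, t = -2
∂L/∂b = 6

y = wx + b = (-1)(1) + 2 = 1
∂L/∂y = 2(y - t) = 2(1 - -2) = 6
∂y/∂b = 1
∂L/∂b = ∂L/∂y · ∂y/∂b = 6 × 1 = 6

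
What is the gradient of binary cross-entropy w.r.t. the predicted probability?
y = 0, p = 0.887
∂L/∂p = 8.85

∂L/∂p = -y/p + (1-y)/(1-p) = 0 + 1/0.113 = 8.85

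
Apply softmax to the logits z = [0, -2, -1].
p = [0.6652, 0.09, 0.2447]

exp(z) = [1, 0.1353, 0.3679]
Sum = 1.503
p = [0.6652, 0.09, 0.2447]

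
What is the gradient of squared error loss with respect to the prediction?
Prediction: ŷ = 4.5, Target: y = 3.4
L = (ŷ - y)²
∂L/∂ŷ = 2.2

∂L/∂ŷ = 2(ŷ - y) = 2(4.5 - 3.4) = 2(1.1) = 2.2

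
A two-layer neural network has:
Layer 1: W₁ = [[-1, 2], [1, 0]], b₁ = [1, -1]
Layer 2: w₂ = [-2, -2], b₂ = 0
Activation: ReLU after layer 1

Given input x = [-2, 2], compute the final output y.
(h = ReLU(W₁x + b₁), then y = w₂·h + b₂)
y = -14

Layer 1 pre-activation: z₁ = [7, -3]
After ReLU: h = [7, 0]
Layer 2 output: y = -2×7 + -2×0 + 0 = -14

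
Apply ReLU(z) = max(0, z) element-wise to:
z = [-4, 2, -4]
h = [0, 2, 0]

ReLU applied element-wise: max(0,-4)=0, max(0,2)=2, max(0,-4)=0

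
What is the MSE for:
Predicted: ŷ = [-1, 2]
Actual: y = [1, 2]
MSE = 2

MSE = (1/2)((-1-1)² + (2-2)²) = (1/2)(4 + 0) = 2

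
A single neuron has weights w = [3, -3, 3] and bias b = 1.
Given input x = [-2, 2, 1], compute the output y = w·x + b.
y = -8

y = (3)(-2) + (-3)(2) + (3)(1) + 1 = -8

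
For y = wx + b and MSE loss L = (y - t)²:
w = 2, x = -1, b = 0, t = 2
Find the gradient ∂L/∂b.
∂L/∂b = -8

y = wx + b = (2)(-1) + 0 = -2
∂L/∂y = 2(y - t) = 2(-2 - 2) = -8
∂y/∂b = 1
∂L/∂b = ∂L/∂y · ∂y/∂b = -8 × 1 = -8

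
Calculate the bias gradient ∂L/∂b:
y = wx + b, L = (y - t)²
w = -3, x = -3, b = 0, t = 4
∂L/∂b = 10

y = wx + b = (-3)(-3) + 0 = 9
∂L/∂y = 2(y - t) = 2(9 - 4) = 10
∂y/∂b = 1
∂L/∂b = ∂L/∂y · ∂y/∂b = 10 × 1 = 10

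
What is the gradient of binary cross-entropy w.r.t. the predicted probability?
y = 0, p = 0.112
∂L/∂p = 1.126

∂L/∂p = -y/p + (1-y)/(1-p) = 0 + 1/0.888 = 1.126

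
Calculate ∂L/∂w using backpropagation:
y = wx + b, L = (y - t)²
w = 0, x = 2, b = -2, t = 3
∂L/∂w = -20

y = wx + b = (0)(2) + -2 = -2
∂L/∂y = 2(y - t) = 2(-2 - 3) = -10
∂y/∂w = x = 2
∂L/∂w = ∂L/∂y · ∂y/∂w = -10 × 2 = -20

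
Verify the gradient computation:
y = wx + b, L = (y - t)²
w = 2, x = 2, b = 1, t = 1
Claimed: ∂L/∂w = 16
Correct

y = (2)(2) + 1 = 5
∂L/∂y = 2(y - t) = 2(5 - 1) = 8
∂y/∂w = x = 2
∂L/∂w = 8 × 2 = 16

Claimed value: 16
Correct: The correct gradient is 16.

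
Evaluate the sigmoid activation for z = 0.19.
0.5474

sigmoid(0.19) = 1/(1 + e^(-0.19)) = 1/(1 + 0.827) = 0.5474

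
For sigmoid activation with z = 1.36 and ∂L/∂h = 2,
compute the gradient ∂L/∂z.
∂L/∂z = 0.3251

σ(1.36) = 0.7958
σ'(1.36) = σ(1.36)(1 - σ(1.36)) = 0.7958 × 0.2042 = 0.1625
∂L/∂z = ∂L/∂h · σ'(z) = 2 × 0.1625 = 0.3251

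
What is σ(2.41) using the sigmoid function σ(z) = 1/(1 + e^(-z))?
0.9176

sigmoid(2.41) = 1/(1 + e^(-2.41)) = 1/(1 + 0.08982) = 0.9176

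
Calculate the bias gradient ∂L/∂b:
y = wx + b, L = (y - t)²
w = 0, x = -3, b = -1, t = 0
∂L/∂b = -2

y = wx + b = (0)(-3) + -1 = -1
∂L/∂y = 2(y - t) = 2(-1 - 0) = -2
∂y/∂b = 1
∂L/∂b = ∂L/∂y · ∂y/∂b = -2 × 1 = -2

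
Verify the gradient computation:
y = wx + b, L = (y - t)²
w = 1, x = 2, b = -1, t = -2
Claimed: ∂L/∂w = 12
Correct

y = (1)(2) + -1 = 1
∂L/∂y = 2(y - t) = 2(1 - -2) = 6
∂y/∂w = x = 2
∂L/∂w = 6 × 2 = 12

Claimed value: 12
Correct: The correct gradient is 12.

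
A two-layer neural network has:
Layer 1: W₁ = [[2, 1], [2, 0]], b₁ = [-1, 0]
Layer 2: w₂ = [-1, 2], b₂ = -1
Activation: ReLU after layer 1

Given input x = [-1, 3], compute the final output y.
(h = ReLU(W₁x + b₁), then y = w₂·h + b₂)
y = -1

Layer 1 pre-activation: z₁ = [0, -2]
After ReLU: h = [0, 0]
Layer 2 output: y = -1×0 + 2×0 + -1 = -1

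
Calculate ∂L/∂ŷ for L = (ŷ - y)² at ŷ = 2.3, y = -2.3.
∂L/∂ŷ = 9.2

∂L/∂ŷ = 2(ŷ - y) = 2(2.3 - -2.3) = 2(4.6) = 9.2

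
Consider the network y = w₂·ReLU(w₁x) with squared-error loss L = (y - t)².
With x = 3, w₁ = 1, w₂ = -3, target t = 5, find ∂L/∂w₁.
∂L/∂w₁ = 252

Forward pass:
z = w₁x = 1×3 = 3
h = ReLU(3) = 3
y = w₂h = -3×3 = -9

Backward pass:
∂L/∂y = 2(y - t) = 2(-9 - 5) = -28
∂y/∂h = w₂ = -3
∂h/∂z = 1 (ReLU derivative)
∂z/∂w₁ = x = 3

∂L/∂w₁ = -28 × -3 × 1 × 3 = 252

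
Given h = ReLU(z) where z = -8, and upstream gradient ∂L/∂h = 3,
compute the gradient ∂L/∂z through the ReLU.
∂L/∂z = 0

h = ReLU(-8) = 0
Since z < 0: ∂h/∂z = 0
∂L/∂z = ∂L/∂h · ∂h/∂z = 3 × 0 = 0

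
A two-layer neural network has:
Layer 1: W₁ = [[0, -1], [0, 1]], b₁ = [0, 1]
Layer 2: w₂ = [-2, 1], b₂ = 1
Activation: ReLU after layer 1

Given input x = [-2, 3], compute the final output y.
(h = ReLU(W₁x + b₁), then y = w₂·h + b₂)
y = 5

Layer 1 pre-activation: z₁ = [-3, 4]
After ReLU: h = [0, 4]
Layer 2 output: y = -2×0 + 1×4 + 1 = 5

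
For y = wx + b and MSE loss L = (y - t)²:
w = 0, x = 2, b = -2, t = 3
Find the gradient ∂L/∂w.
∂L/∂w = -20

y = wx + b = (0)(2) + -2 = -2
∂L/∂y = 2(y - t) = 2(-2 - 3) = -10
∂y/∂w = x = 2
∂L/∂w = ∂L/∂y · ∂y/∂w = -10 × 2 = -20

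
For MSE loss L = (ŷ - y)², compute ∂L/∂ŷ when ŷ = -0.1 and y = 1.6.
∂L/∂ŷ = -3.4

∂L/∂ŷ = 2(ŷ - y) = 2(-0.1 - 1.6) = 2(-1.7) = -3.4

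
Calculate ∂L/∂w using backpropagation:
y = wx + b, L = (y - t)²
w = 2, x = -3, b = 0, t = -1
∂L/∂w = 30

y = wx + b = (2)(-3) + 0 = -6
∂L/∂y = 2(y - t) = 2(-6 - -1) = -10
∂y/∂w = x = -3
∂L/∂w = ∂L/∂y · ∂y/∂w = -10 × -3 = 30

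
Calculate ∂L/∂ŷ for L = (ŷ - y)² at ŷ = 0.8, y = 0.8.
∂L/∂ŷ = 0.0

∂L/∂ŷ = 2(ŷ - y) = 2(0.8 - 0.8) = 2(0.0) = 0.0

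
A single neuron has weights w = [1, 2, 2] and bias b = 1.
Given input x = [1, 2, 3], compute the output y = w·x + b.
y = 12

y = (1)(1) + (2)(2) + (2)(3) + 1 = 12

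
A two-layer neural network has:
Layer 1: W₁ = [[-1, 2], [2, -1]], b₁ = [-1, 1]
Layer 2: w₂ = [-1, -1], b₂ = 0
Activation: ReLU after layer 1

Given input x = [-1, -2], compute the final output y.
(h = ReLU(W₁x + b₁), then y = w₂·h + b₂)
y = -1

Layer 1 pre-activation: z₁ = [-4, 1]
After ReLU: h = [0, 1]
Layer 2 output: y = -1×0 + -1×1 + 0 = -1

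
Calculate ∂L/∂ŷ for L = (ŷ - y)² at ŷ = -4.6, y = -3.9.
∂L/∂ŷ = -1.4

∂L/∂ŷ = 2(ŷ - y) = 2(-4.6 - -3.9) = 2(-0.7) = -1.4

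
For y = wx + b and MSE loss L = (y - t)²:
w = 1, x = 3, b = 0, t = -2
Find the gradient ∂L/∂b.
∂L/∂b = 10

y = wx + b = (1)(3) + 0 = 3
∂L/∂y = 2(y - t) = 2(3 - -2) = 10
∂y/∂b = 1
∂L/∂b = ∂L/∂y · ∂y/∂b = 10 × 1 = 10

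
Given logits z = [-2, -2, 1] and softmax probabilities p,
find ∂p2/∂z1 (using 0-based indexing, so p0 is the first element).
∂p2/∂z1 = -0.04118

p = softmax(z) = [0.04528, 0.04528, 0.9094]
p2 = 0.9094, p1 = 0.04528

∂p2/∂z1 = -p2 × p1 = -0.9094 × 0.04528 = -0.04118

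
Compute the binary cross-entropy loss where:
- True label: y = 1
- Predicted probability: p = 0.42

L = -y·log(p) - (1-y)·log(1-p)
L = 0.8675

L = -1·log(0.42) - 0·log(0.58) = -log(0.42) = 0.8675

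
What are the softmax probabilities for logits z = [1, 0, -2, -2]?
p = [0.6815, 0.2507, 0.0339, 0.0339]

exp(z) = [2.718, 1, 0.1353, 0.1353]
Sum = 3.989
p = [0.6815, 0.2507, 0.0339, 0.0339]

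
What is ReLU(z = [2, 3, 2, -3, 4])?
h = [2, 3, 2, 0, 4]

ReLU applied element-wise: max(0,2)=2, max(0,3)=3, max(0,2)=2, max(0,-3)=0, max(0,4)=4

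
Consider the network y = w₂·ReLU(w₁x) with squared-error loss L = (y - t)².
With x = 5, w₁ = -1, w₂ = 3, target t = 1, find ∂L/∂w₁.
∂L/∂w₁ = 0

Forward pass:
z = w₁x = -1×5 = -5
h = ReLU(-5) = 0
y = w₂h = 3×0 = 0

Backward pass:
∂L/∂y = 2(y - t) = 2(0 - 1) = -2
∂y/∂h = w₂ = 3
∂h/∂z = 0 (ReLU derivative)
∂z/∂w₁ = x = 5

∂L/∂w₁ = -2 × 3 × 0 × 5 = 0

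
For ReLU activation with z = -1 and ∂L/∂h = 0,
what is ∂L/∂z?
∂L/∂z = 0

h = ReLU(-1) = 0
Since z < 0: ∂h/∂z = 0
∂L/∂z = ∂L/∂h · ∂h/∂z = 0 × 0 = 0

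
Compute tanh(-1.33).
-0.8692

tanh(-1.33) = (e^(-1.33) - e^(1.33))/(e^(-1.33) + e^(1.33)) = -0.8692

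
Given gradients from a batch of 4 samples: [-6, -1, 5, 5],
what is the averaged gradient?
Average gradient = 0.75

Average = (1/4)(-6 + -1 + 5 + 5) = 3/4 = 0.75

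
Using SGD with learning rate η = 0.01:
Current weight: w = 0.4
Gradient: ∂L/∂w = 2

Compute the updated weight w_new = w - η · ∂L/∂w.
w_new = 0.38

w_new = w - η·∂L/∂w = 0.4 - 0.01×(2) = 0.4 - (0.02) = 0.38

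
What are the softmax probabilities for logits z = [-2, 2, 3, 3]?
p = [0.0028, 0.1549, 0.4211, 0.4211]

exp(z) = [0.1353, 7.389, 20.09, 20.09]
Sum = 47.7
p = [0.0028, 0.1549, 0.4211, 0.4211]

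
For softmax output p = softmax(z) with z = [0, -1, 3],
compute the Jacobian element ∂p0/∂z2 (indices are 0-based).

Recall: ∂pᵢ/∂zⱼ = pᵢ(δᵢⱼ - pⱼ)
∂p0/∂z2 = -0.04364

p = softmax(z) = [0.04661, 0.01715, 0.9362]
p0 = 0.04661, p2 = 0.9362

∂p0/∂z2 = -p0 × p2 = -0.04661 × 0.9362 = -0.04364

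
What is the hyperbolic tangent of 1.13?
0.811

tanh(1.13) = (e^(1.13) - e^(-1.13))/(e^(1.13) + e^(-1.13)) = 0.811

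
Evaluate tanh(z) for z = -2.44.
-0.9849

tanh(-2.44) = (e^(-2.44) - e^(2.44))/(e^(-2.44) + e^(2.44)) = -0.9849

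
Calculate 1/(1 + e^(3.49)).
0.0296

sigmoid(-3.49) = 1/(1 + e^(3.49)) = 1/(1 + 32.79) = 0.0296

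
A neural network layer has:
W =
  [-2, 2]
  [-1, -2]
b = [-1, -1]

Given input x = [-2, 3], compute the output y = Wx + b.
y = [9, -5]

Wx = [-2×-2 + 2×3, -1×-2 + -2×3]
   = [10, -4]
y = Wx + b = [10 + -1, -4 + -1] = [9, -5]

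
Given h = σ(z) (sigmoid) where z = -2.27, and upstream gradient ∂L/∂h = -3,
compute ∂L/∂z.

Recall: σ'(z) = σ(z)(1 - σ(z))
∂L/∂z = -0.2546

σ(-2.27) = 0.09364
σ'(-2.27) = σ(-2.27)(1 - σ(-2.27)) = 0.09364 × 0.9064 = 0.08487
∂L/∂z = ∂L/∂h · σ'(z) = -3 × 0.08487 = -0.2546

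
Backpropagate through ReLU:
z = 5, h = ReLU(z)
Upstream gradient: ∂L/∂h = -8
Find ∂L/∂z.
∂L/∂z = -8

h = ReLU(5) = 5
Since z > 0: ∂h/∂z = 1
∂L/∂z = ∂L/∂h · ∂h/∂z = -8 × 1 = -8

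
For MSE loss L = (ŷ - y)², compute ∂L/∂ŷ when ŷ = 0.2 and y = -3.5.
∂L/∂ŷ = 7.4

∂L/∂ŷ = 2(ŷ - y) = 2(0.2 - -3.5) = 2(3.7) = 7.4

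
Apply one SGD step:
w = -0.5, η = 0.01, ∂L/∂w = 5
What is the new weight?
w_new = -0.55

w_new = w - η·∂L/∂w = -0.5 - 0.01×(5) = -0.5 - (0.05) = -0.55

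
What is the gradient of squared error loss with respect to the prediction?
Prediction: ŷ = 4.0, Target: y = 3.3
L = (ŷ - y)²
∂L/∂ŷ = 1.4

∂L/∂ŷ = 2(ŷ - y) = 2(4.0 - 3.3) = 2(0.7) = 1.4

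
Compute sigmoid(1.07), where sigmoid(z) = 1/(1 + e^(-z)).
0.7446

sigmoid(1.07) = 1/(1 + e^(-1.07)) = 1/(1 + 0.343) = 0.7446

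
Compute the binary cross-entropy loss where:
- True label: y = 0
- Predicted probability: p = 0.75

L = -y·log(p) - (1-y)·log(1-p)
L = 1.386

L = -0·log(0.75) - 1·log(0.25) = -log(0.25) = 1.386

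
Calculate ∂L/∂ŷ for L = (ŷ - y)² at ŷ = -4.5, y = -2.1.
∂L/∂ŷ = -4.8

∂L/∂ŷ = 2(ŷ - y) = 2(-4.5 - -2.1) = 2(-2.4) = -4.8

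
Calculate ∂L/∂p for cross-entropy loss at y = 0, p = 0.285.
∂L/∂p = 1.399

∂L/∂p = -y/p + (1-y)/(1-p) = 0 + 1/0.715 = 1.399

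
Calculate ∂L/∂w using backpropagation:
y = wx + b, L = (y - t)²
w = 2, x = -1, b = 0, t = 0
∂L/∂w = 4

y = wx + b = (2)(-1) + 0 = -2
∂L/∂y = 2(y - t) = 2(-2 - 0) = -4
∂y/∂w = x = -1
∂L/∂w = ∂L/∂y · ∂y/∂w = -4 × -1 = 4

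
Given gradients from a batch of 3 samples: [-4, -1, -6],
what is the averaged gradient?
Average gradient = -3.667

Average = (1/3)(-4 + -1 + -6) = -11/3 = -3.667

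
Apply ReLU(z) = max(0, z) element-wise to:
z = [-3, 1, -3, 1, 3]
h = [0, 1, 0, 1, 3]

ReLU applied element-wise: max(0,-3)=0, max(0,1)=1, max(0,-3)=0, max(0,1)=1, max(0,3)=3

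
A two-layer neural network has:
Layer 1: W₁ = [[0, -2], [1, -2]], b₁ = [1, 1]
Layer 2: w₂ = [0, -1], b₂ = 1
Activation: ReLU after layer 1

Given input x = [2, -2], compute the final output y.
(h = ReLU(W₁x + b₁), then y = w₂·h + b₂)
y = -6

Layer 1 pre-activation: z₁ = [5, 7]
After ReLU: h = [5, 7]
Layer 2 output: y = 0×5 + -1×7 + 1 = -6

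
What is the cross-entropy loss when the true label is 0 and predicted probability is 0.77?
L = 1.47

L = -0·log(0.77) - 1·log(0.23) = -log(0.23) = 1.47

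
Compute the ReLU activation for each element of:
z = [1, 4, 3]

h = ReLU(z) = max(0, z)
h = [1, 4, 3]

ReLU applied element-wise: max(0,1)=1, max(0,4)=4, max(0,3)=3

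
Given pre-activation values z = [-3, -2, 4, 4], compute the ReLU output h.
h = [0, 0, 4, 4]

ReLU applied element-wise: max(0,-3)=0, max(0,-2)=0, max(0,4)=4, max(0,4)=4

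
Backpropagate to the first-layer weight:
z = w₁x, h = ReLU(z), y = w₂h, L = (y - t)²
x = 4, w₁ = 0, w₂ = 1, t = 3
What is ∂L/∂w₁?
∂L/∂w₁ = 0

Forward pass:
z = w₁x = 0×4 = 0
h = ReLU(0) = 0
y = w₂h = 1×0 = 0

Backward pass:
∂L/∂y = 2(y - t) = 2(0 - 3) = -6
∂y/∂h = w₂ = 1
∂h/∂z = 0 (ReLU derivative)
∂z/∂w₁ = x = 4

∂L/∂w₁ = -6 × 1 × 0 × 4 = 0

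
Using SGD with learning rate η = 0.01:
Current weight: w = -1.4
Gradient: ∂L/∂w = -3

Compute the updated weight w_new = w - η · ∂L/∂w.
w_new = -1.37

w_new = w - η·∂L/∂w = -1.4 - 0.01×(-3) = -1.4 - (-0.03) = -1.37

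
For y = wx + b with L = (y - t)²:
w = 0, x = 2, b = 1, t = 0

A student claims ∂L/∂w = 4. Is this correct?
Correct

y = (0)(2) + 1 = 1
∂L/∂y = 2(y - t) = 2(1 - 0) = 2
∂y/∂w = x = 2
∂L/∂w = 2 × 2 = 4

Claimed value: 4
Correct: The correct gradient is 4.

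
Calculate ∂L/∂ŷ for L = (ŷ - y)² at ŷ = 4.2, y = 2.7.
∂L/∂ŷ = 3.0

∂L/∂ŷ = 2(ŷ - y) = 2(4.2 - 2.7) = 2(1.5) = 3.0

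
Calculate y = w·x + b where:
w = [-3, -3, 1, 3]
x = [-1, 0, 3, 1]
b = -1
y = 8

y = (-3)(-1) + (-3)(0) + (1)(3) + (3)(1) + -1 = 8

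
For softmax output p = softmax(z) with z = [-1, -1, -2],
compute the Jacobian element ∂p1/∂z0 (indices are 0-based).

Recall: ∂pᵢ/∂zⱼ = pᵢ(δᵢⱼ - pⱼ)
∂p1/∂z0 = -0.1784

p = softmax(z) = [0.4223, 0.4223, 0.1554]
p1 = 0.4223, p0 = 0.4223

∂p1/∂z0 = -p1 × p0 = -0.4223 × 0.4223 = -0.1784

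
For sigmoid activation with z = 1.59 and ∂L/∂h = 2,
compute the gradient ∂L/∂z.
∂L/∂z = 0.2814

σ(1.59) = 0.8306
σ'(1.59) = σ(1.59)(1 - σ(1.59)) = 0.8306 × 0.1694 = 0.1407
∂L/∂z = ∂L/∂h · σ'(z) = 2 × 0.1407 = 0.2814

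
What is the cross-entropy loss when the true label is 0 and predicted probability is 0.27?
L = 0.3147

L = -0·log(0.27) - 1·log(0.73) = -log(0.73) = 0.3147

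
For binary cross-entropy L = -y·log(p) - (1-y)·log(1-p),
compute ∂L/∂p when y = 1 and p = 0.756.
∂L/∂p = -1.323

∂L/∂p = -y/p + (1-y)/(1-p) = -1/0.756 + 0 = -1.323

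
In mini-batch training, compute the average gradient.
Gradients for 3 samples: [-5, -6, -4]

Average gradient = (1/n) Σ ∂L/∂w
Average gradient = -5

Average = (1/3)(-5 + -6 + -4) = -15/3 = -5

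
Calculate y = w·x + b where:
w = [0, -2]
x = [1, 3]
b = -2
y = -8

y = (0)(1) + (-2)(3) + -2 = -8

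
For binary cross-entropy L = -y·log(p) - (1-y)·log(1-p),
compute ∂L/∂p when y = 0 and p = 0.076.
∂L/∂p = 1.082

∂L/∂p = -y/p + (1-y)/(1-p) = 0 + 1/0.924 = 1.082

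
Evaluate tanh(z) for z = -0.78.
-0.6527

tanh(-0.78) = (e^(-0.78) - e^(0.78))/(e^(-0.78) + e^(0.78)) = -0.6527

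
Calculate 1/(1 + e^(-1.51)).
0.8191

sigmoid(1.51) = 1/(1 + e^(-1.51)) = 1/(1 + 0.2209) = 0.8191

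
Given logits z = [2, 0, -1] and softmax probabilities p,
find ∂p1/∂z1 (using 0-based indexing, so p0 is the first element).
∂p1/∂z1 = 0.1012

p = softmax(z) = [0.8438, 0.1142, 0.04201]
p1 = 0.1142

∂p1/∂z1 = p1(1 - p1) = 0.1142 × (1 - 0.1142) = 0.1012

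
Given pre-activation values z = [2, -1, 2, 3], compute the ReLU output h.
h = [2, 0, 2, 3]

ReLU applied element-wise: max(0,2)=2, max(0,-1)=0, max(0,2)=2, max(0,3)=3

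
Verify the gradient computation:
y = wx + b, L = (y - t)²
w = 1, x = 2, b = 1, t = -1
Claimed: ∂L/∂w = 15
Incorrect

y = (1)(2) + 1 = 3
∂L/∂y = 2(y - t) = 2(3 - -1) = 8
∂y/∂w = x = 2
∂L/∂w = 8 × 2 = 16

Claimed value: 15
Incorrect: The correct gradient is 16.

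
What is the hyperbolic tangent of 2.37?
0.9827

tanh(2.37) = (e^(2.37) - e^(-2.37))/(e^(2.37) + e^(-2.37)) = 0.9827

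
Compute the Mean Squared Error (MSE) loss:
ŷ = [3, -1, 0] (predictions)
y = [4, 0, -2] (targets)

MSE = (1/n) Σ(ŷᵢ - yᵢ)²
MSE = 2

MSE = (1/3)((3-4)² + (-1-0)² + (0--2)²) = (1/3)(1 + 1 + 4) = 2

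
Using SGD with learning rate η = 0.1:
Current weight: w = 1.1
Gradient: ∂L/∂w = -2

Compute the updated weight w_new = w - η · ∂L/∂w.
w_new = 1.3

w_new = w - η·∂L/∂w = 1.1 - 0.1×(-2) = 1.1 - (-0.2) = 1.3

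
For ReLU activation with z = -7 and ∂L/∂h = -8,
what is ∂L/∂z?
∂L/∂z = 0

h = ReLU(-7) = 0
Since z < 0: ∂h/∂z = 0
∂L/∂z = ∂L/∂h · ∂h/∂z = -8 × 0 = 0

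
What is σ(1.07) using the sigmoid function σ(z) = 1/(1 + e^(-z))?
0.7446

sigmoid(1.07) = 1/(1 + e^(-1.07)) = 1/(1 + 0.343) = 0.7446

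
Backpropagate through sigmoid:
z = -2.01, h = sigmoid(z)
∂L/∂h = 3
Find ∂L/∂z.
∂L/∂z = 0.3126

σ(-2.01) = 0.1182
σ'(-2.01) = σ(-2.01)(1 - σ(-2.01)) = 0.1182 × 0.8818 = 0.1042
∂L/∂z = ∂L/∂h · σ'(z) = 3 × 0.1042 = 0.3126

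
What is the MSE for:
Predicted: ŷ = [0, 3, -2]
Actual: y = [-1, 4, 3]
MSE = 9

MSE = (1/3)((0--1)² + (3-4)² + (-2-3)²) = (1/3)(1 + 1 + 25) = 9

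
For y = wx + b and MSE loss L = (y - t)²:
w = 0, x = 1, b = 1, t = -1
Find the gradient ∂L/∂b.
∂L/∂b = 4

y = wx + b = (0)(1) + 1 = 1
∂L/∂y = 2(y - t) = 2(1 - -1) = 4
∂y/∂b = 1
∂L/∂b = ∂L/∂y · ∂y/∂b = 4 × 1 = 4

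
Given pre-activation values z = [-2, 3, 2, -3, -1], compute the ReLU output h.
h = [0, 3, 2, 0, 0]

ReLU applied element-wise: max(0,-2)=0, max(0,3)=3, max(0,2)=2, max(0,-3)=0, max(0,-1)=0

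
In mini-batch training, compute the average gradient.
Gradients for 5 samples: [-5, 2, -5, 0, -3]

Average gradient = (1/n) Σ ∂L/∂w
Average gradient = -2.2

Average = (1/5)(-5 + 2 + -5 + 0 + -3) = -11/5 = -2.2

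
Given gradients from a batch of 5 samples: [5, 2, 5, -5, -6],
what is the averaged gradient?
Average gradient = 0.2

Average = (1/5)(5 + 2 + 5 + -5 + -6) = 1/5 = 0.2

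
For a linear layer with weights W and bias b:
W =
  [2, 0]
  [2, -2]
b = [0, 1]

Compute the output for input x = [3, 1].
y = [6, 5]

Wx = [2×3 + 0×1, 2×3 + -2×1]
   = [6, 4]
y = Wx + b = [6 + 0, 4 + 1] = [6, 5]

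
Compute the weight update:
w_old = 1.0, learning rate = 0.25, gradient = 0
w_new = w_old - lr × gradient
w_new = 1

w_new = w - η·∂L/∂w = 1.0 - 0.25×(0) = 1.0 - (0) = 1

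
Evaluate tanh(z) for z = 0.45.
0.4219

tanh(0.45) = (e^(0.45) - e^(-0.45))/(e^(0.45) + e^(-0.45)) = 0.4219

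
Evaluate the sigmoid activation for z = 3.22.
0.9616

sigmoid(3.22) = 1/(1 + e^(-3.22)) = 1/(1 + 0.03996) = 0.9616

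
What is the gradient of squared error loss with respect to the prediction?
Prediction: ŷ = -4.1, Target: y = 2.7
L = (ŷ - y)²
∂L/∂ŷ = -13.6

∂L/∂ŷ = 2(ŷ - y) = 2(-4.1 - 2.7) = 2(-6.8) = -13.6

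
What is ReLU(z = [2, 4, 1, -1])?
h = [2, 4, 1, 0]

ReLU applied element-wise: max(0,2)=2, max(0,4)=4, max(0,1)=1, max(0,-1)=0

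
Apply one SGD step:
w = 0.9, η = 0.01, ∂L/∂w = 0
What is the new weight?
w_new = 0.9

w_new = w - η·∂L/∂w = 0.9 - 0.01×(0) = 0.9 - (0) = 0.9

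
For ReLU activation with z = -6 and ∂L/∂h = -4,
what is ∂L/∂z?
∂L/∂z = 0

h = ReLU(-6) = 0
Since z < 0: ∂h/∂z = 0
∂L/∂z = ∂L/∂h · ∂h/∂z = -4 × 0 = 0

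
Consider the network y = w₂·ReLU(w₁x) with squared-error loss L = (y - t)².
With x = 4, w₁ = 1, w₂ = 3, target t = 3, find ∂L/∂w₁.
∂L/∂w₁ = 216

Forward pass:
z = w₁x = 1×4 = 4
h = ReLU(4) = 4
y = w₂h = 3×4 = 12

Backward pass:
∂L/∂y = 2(y - t) = 2(12 - 3) = 18
∂y/∂h = w₂ = 3
∂h/∂z = 1 (ReLU derivative)
∂z/∂w₁ = x = 4

∂L/∂w₁ = 18 × 3 × 1 × 4 = 216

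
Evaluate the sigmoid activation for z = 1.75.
0.852

sigmoid(1.75) = 1/(1 + e^(-1.75)) = 1/(1 + 0.1738) = 0.852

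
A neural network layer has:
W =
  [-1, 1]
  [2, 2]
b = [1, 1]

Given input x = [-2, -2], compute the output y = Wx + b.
y = [1, -7]

Wx = [-1×-2 + 1×-2, 2×-2 + 2×-2]
   = [0, -8]
y = Wx + b = [0 + 1, -8 + 1] = [1, -7]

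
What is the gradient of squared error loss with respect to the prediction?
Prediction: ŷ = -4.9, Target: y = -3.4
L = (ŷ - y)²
∂L/∂ŷ = -3.0

∂L/∂ŷ = 2(ŷ - y) = 2(-4.9 - -3.4) = 2(-1.5) = -3.0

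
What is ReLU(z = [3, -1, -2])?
h = [3, 0, 0]

ReLU applied element-wise: max(0,3)=3, max(0,-1)=0, max(0,-2)=0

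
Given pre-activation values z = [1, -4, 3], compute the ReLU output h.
h = [1, 0, 3]

ReLU applied element-wise: max(0,1)=1, max(0,-4)=0, max(0,3)=3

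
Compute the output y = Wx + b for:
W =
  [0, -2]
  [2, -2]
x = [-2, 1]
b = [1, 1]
y = [-1, -5]

Wx = [0×-2 + -2×1, 2×-2 + -2×1]
   = [-2, -6]
y = Wx + b = [-2 + 1, -6 + 1] = [-1, -5]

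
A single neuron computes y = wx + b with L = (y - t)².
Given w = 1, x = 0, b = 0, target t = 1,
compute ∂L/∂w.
∂L/∂w = 0

y = wx + b = (1)(0) + 0 = 0
∂L/∂y = 2(y - t) = 2(0 - 1) = -2
∂y/∂w = x = 0
∂L/∂w = ∂L/∂y · ∂y/∂w = -2 × 0 = 0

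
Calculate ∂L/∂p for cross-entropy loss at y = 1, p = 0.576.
∂L/∂p = -1.736

∂L/∂p = -y/p + (1-y)/(1-p) = -1/0.576 + 0 = -1.736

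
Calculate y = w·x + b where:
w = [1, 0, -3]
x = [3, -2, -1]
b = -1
y = 5

y = (1)(3) + (0)(-2) + (-3)(-1) + -1 = 5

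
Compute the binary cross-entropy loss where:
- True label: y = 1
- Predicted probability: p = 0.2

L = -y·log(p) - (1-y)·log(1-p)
L = 1.609

L = -1·log(0.2) - 0·log(0.8) = -log(0.2) = 1.609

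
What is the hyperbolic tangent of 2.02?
0.9654

tanh(2.02) = (e^(2.02) - e^(-2.02))/(e^(2.02) + e^(-2.02)) = 0.9654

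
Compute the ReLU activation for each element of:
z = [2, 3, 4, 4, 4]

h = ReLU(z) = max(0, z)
h = [2, 3, 4, 4, 4]

ReLU applied element-wise: max(0,2)=2, max(0,3)=3, max(0,4)=4, max(0,4)=4, max(0,4)=4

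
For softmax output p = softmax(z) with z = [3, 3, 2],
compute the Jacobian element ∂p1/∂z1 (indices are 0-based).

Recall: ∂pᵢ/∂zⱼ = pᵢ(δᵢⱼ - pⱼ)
∂p1/∂z1 = 0.244

p = softmax(z) = [0.4223, 0.4223, 0.1554]
p1 = 0.4223

∂p1/∂z1 = p1(1 - p1) = 0.4223 × (1 - 0.4223) = 0.244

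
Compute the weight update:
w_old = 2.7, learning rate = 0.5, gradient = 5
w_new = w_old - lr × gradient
w_new = 0.2

w_new = w - η·∂L/∂w = 2.7 - 0.5×(5) = 2.7 - (2.5) = 0.2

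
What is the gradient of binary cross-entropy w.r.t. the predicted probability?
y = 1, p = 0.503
∂L/∂p = -1.988

∂L/∂p = -y/p + (1-y)/(1-p) = -1/0.503 + 0 = -1.988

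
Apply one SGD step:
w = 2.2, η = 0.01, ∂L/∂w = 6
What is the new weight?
w_new = 2.14

w_new = w - η·∂L/∂w = 2.2 - 0.01×(6) = 2.2 - (0.06) = 2.14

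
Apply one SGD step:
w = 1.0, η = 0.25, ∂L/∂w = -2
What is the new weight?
w_new = 1.5

w_new = w - η·∂L/∂w = 1.0 - 0.25×(-2) = 1.0 - (-0.5) = 1.5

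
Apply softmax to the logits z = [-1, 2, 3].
p = [0.0132, 0.2654, 0.7214]

exp(z) = [0.3679, 7.389, 20.09]
Sum = 27.84
p = [0.0132, 0.2654, 0.7214]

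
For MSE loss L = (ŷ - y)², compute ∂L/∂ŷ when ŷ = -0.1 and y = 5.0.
∂L/∂ŷ = -10.2

∂L/∂ŷ = 2(ŷ - y) = 2(-0.1 - 5.0) = 2(-5.1) = -10.2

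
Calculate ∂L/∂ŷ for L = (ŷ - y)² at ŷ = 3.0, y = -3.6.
∂L/∂ŷ = 13.2

∂L/∂ŷ = 2(ŷ - y) = 2(3.0 - -3.6) = 2(6.6) = 13.2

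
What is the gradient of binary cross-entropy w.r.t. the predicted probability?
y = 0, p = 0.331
∂L/∂p = 1.495

∂L/∂p = -y/p + (1-y)/(1-p) = 0 + 1/0.669 = 1.495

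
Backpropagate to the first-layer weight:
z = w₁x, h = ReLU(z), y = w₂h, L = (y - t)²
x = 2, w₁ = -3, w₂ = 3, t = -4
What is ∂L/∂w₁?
∂L/∂w₁ = 0

Forward pass:
z = w₁x = -3×2 = -6
h = ReLU(-6) = 0
y = w₂h = 3×0 = 0

Backward pass:
∂L/∂y = 2(y - t) = 2(0 - -4) = 8
∂y/∂h = w₂ = 3
∂h/∂z = 0 (ReLU derivative)
∂z/∂w₁ = x = 2

∂L/∂w₁ = 8 × 3 × 0 × 2 = 0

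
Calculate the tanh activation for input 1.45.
0.8957

tanh(1.45) = (e^(1.45) - e^(-1.45))/(e^(1.45) + e^(-1.45)) = 0.8957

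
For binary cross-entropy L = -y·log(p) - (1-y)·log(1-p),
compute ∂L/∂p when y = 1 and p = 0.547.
∂L/∂p = -1.828

∂L/∂p = -y/p + (1-y)/(1-p) = -1/0.547 + 0 = -1.828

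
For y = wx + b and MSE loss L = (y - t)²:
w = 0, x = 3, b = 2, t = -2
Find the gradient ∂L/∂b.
∂L/∂b = 8

y = wx + b = (0)(3) + 2 = 2
∂L/∂y = 2(y - t) = 2(2 - -2) = 8
∂y/∂b = 1
∂L/∂b = ∂L/∂y · ∂y/∂b = 8 × 1 = 8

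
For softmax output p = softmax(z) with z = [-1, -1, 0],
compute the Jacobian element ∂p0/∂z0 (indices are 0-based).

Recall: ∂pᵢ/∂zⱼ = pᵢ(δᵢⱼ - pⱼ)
∂p0/∂z0 = 0.167

p = softmax(z) = [0.2119, 0.2119, 0.5761]
p0 = 0.2119

∂p0/∂z0 = p0(1 - p0) = 0.2119 × (1 - 0.2119) = 0.167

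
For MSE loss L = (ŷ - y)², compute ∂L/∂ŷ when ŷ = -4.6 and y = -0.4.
∂L/∂ŷ = -8.4

∂L/∂ŷ = 2(ŷ - y) = 2(-4.6 - -0.4) = 2(-4.2) = -8.4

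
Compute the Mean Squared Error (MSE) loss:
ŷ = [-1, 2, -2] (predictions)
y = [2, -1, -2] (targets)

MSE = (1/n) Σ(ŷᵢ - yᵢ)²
MSE = 6

MSE = (1/3)((-1-2)² + (2--1)² + (-2--2)²) = (1/3)(9 + 9 + 0) = 6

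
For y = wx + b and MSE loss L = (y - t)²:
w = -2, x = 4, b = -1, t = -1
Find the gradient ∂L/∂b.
∂L/∂b = -16

y = wx + b = (-2)(4) + -1 = -9
∂L/∂y = 2(y - t) = 2(-9 - -1) = -16
∂y/∂b = 1
∂L/∂b = ∂L/∂y · ∂y/∂b = -16 × 1 = -16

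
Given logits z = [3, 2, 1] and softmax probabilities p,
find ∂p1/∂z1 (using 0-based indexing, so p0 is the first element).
∂p1/∂z1 = 0.1848

p = softmax(z) = [0.6652, 0.2447, 0.09003]
p1 = 0.2447

∂p1/∂z1 = p1(1 - p1) = 0.2447 × (1 - 0.2447) = 0.1848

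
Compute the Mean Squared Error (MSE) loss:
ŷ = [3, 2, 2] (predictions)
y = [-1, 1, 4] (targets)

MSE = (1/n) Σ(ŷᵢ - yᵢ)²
MSE = 7

MSE = (1/3)((3--1)² + (2-1)² + (2-4)²) = (1/3)(16 + 1 + 4) = 7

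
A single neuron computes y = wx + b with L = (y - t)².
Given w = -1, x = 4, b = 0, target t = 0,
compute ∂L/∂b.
∂L/∂b = -8

y = wx + b = (-1)(4) + 0 = -4
∂L/∂y = 2(y - t) = 2(-4 - 0) = -8
∂y/∂b = 1
∂L/∂b = ∂L/∂y · ∂y/∂b = -8 × 1 = -8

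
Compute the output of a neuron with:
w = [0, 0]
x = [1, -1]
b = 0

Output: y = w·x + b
y = 0

y = (0)(1) + (0)(-1) + 0 = 0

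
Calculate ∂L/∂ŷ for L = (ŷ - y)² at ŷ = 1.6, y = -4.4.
∂L/∂ŷ = 12.0

∂L/∂ŷ = 2(ŷ - y) = 2(1.6 - -4.4) = 2(6.0) = 12.0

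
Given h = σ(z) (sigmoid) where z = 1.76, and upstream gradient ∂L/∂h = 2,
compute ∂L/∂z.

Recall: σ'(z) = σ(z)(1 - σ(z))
∂L/∂z = 0.2505

σ(1.76) = 0.8532
σ'(1.76) = σ(1.76)(1 - σ(1.76)) = 0.8532 × 0.1468 = 0.1252
∂L/∂z = ∂L/∂h · σ'(z) = 2 × 0.1252 = 0.2505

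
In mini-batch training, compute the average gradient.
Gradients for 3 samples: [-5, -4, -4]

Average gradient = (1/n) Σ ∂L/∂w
Average gradient = -4.333

Average = (1/3)(-5 + -4 + -4) = -13/3 = -4.333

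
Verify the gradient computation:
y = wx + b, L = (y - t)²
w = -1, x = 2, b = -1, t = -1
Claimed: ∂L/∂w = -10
Incorrect

y = (-1)(2) + -1 = -3
∂L/∂y = 2(y - t) = 2(-3 - -1) = -4
∂y/∂w = x = 2
∂L/∂w = -4 × 2 = -8

Claimed value: -10
Incorrect: The correct gradient is -8.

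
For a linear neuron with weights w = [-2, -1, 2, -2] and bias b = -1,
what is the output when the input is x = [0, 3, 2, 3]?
y = -6

y = (-2)(0) + (-1)(3) + (2)(2) + (-2)(3) + -1 = -6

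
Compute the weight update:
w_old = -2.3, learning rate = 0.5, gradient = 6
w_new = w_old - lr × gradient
w_new = -5.3

w_new = w - η·∂L/∂w = -2.3 - 0.5×(6) = -2.3 - (3) = -5.3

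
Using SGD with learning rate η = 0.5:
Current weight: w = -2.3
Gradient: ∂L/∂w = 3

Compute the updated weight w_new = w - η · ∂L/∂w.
w_new = -3.8

w_new = w - η·∂L/∂w = -2.3 - 0.5×(3) = -2.3 - (1.5) = -3.8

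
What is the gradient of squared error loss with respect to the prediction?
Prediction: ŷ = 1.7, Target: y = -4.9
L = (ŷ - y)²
∂L/∂ŷ = 13.2

∂L/∂ŷ = 2(ŷ - y) = 2(1.7 - -4.9) = 2(6.6) = 13.2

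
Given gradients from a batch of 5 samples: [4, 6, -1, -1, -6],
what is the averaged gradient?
Average gradient = 0.4

Average = (1/5)(4 + 6 + -1 + -1 + -6) = 2/5 = 0.4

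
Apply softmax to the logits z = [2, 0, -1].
p = [0.8438, 0.1142, 0.042]

exp(z) = [7.389, 1, 0.3679]
Sum = 8.757
p = [0.8438, 0.1142, 0.042]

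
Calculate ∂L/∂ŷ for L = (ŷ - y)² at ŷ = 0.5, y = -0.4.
∂L/∂ŷ = 1.8

∂L/∂ŷ = 2(ŷ - y) = 2(0.5 - -0.4) = 2(0.9) = 1.8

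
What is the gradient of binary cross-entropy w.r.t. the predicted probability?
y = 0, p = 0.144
∂L/∂p = 1.168

∂L/∂p = -y/p + (1-y)/(1-p) = 0 + 1/0.856 = 1.168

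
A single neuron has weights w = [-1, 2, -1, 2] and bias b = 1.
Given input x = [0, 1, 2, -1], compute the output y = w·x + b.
y = -1

y = (-1)(0) + (2)(1) + (-1)(2) + (2)(-1) + 1 = -1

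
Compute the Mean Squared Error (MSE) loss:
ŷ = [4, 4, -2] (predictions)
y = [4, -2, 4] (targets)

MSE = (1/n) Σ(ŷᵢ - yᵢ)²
MSE = 24

MSE = (1/3)((4-4)² + (4--2)² + (-2-4)²) = (1/3)(0 + 36 + 36) = 24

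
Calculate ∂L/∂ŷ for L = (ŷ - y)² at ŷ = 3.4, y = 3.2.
∂L/∂ŷ = 0.4

∂L/∂ŷ = 2(ŷ - y) = 2(3.4 - 3.2) = 2(0.2) = 0.4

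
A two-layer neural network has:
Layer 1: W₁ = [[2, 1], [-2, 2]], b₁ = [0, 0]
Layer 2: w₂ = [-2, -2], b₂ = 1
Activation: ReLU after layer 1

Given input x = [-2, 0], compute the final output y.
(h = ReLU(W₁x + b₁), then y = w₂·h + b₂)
y = -7

Layer 1 pre-activation: z₁ = [-4, 4]
After ReLU: h = [0, 4]
Layer 2 output: y = -2×0 + -2×4 + 1 = -7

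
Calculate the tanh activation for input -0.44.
-0.4136

tanh(-0.44) = (e^(-0.44) - e^(0.44))/(e^(-0.44) + e^(0.44)) = -0.4136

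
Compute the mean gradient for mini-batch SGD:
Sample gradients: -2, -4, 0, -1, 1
Average gradient = -1.2

Average = (1/5)(-2 + -4 + 0 + -1 + 1) = -6/5 = -1.2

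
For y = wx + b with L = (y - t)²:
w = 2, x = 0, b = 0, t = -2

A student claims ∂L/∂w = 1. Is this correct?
Incorrect

y = (2)(0) + 0 = 0
∂L/∂y = 2(y - t) = 2(0 - -2) = 4
∂y/∂w = x = 0
∂L/∂w = 4 × 0 = 0

Claimed value: 1
Incorrect: The correct gradient is 0.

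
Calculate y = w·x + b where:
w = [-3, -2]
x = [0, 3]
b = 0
y = -6

y = (-3)(0) + (-2)(3) + 0 = -6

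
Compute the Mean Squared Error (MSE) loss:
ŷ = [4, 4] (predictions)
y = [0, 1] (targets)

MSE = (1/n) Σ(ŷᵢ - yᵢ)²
MSE = 12.5

MSE = (1/2)((4-0)² + (4-1)²) = (1/2)(16 + 9) = 12.5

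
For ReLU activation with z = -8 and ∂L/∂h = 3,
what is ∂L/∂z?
∂L/∂z = 0

h = ReLU(-8) = 0
Since z < 0: ∂h/∂z = 0
∂L/∂z = ∂L/∂h · ∂h/∂z = 3 × 0 = 0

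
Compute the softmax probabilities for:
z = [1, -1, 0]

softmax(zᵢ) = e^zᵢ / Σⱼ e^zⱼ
p = [0.6652, 0.09, 0.2447]

exp(z) = [2.718, 0.3679, 1]
Sum = 4.086
p = [0.6652, 0.09, 0.2447]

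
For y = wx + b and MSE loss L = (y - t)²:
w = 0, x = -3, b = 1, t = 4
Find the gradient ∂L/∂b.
∂L/∂b = -6

y = wx + b = (0)(-3) + 1 = 1
∂L/∂y = 2(y - t) = 2(1 - 4) = -6
∂y/∂b = 1
∂L/∂b = ∂L/∂y · ∂y/∂b = -6 × 1 = -6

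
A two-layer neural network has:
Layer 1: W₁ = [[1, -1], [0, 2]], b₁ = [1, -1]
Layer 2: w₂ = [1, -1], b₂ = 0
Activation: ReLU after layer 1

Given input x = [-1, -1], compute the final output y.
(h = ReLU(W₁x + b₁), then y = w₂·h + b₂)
y = 1

Layer 1 pre-activation: z₁ = [1, -3]
After ReLU: h = [1, 0]
Layer 2 output: y = 1×1 + -1×0 + 0 = 1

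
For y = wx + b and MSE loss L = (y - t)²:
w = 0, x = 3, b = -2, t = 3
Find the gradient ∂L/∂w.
∂L/∂w = -30

y = wx + b = (0)(3) + -2 = -2
∂L/∂y = 2(y - t) = 2(-2 - 3) = -10
∂y/∂w = x = 3
∂L/∂w = ∂L/∂y · ∂y/∂w = -10 × 3 = -30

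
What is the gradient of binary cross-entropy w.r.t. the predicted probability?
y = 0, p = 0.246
∂L/∂p = 1.326

∂L/∂p = -y/p + (1-y)/(1-p) = 0 + 1/0.754 = 1.326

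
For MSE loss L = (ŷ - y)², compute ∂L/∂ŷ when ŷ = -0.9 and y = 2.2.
∂L/∂ŷ = -6.2

∂L/∂ŷ = 2(ŷ - y) = 2(-0.9 - 2.2) = 2(-3.1) = -6.2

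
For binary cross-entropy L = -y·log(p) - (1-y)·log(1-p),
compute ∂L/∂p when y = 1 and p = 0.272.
∂L/∂p = -3.676

∂L/∂p = -y/p + (1-y)/(1-p) = -1/0.272 + 0 = -3.676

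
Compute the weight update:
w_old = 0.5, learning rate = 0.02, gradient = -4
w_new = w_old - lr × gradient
w_new = 0.58

w_new = w - η·∂L/∂w = 0.5 - 0.02×(-4) = 0.5 - (-0.08) = 0.58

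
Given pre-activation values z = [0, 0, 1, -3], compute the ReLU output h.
h = [0, 0, 1, 0]

ReLU applied element-wise: max(0,0)=0, max(0,0)=0, max(0,1)=1, max(0,-3)=0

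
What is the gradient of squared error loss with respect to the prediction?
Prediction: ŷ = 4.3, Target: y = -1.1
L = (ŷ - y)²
∂L/∂ŷ = 10.8

∂L/∂ŷ = 2(ŷ - y) = 2(4.3 - -1.1) = 2(5.4) = 10.8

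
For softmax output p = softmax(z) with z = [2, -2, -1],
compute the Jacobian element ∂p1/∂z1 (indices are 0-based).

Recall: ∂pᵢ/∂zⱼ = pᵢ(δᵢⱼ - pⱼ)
∂p1/∂z1 = 0.01685

p = softmax(z) = [0.9362, 0.01715, 0.04661]
p1 = 0.01715

∂p1/∂z1 = p1(1 - p1) = 0.01715 × (1 - 0.01715) = 0.01685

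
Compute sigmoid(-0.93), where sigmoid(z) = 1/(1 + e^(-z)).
0.2829

sigmoid(-0.93) = 1/(1 + e^(0.93)) = 1/(1 + 2.535) = 0.2829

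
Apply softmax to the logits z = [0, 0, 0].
p = [0.3333, 0.3333, 0.3333]

exp(z) = [1, 1, 1]
Sum = 3
p = [0.3333, 0.3333, 0.3333]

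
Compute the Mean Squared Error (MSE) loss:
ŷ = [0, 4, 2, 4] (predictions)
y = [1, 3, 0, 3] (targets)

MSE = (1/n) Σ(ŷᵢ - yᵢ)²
MSE = 1.75

MSE = (1/4)((0-1)² + (4-3)² + (2-0)² + (4-3)²) = (1/4)(1 + 1 + 4 + 1) = 1.75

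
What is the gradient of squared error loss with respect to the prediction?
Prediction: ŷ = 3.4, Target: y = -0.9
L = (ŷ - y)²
∂L/∂ŷ = 8.6

∂L/∂ŷ = 2(ŷ - y) = 2(3.4 - -0.9) = 2(4.3) = 8.6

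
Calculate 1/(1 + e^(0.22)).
0.4452

sigmoid(-0.22) = 1/(1 + e^(0.22)) = 1/(1 + 1.246) = 0.4452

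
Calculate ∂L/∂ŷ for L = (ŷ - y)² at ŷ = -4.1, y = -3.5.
∂L/∂ŷ = -1.2

∂L/∂ŷ = 2(ŷ - y) = 2(-4.1 - -3.5) = 2(-0.6) = -1.2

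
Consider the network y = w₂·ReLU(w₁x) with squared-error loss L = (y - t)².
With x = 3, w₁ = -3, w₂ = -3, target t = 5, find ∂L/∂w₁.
∂L/∂w₁ = 0

Forward pass:
z = w₁x = -3×3 = -9
h = ReLU(-9) = 0
y = w₂h = -3×0 = 0

Backward pass:
∂L/∂y = 2(y - t) = 2(0 - 5) = -10
∂y/∂h = w₂ = -3
∂h/∂z = 0 (ReLU derivative)
∂z/∂w₁ = x = 3

∂L/∂w₁ = -10 × -3 × 0 × 3 = 0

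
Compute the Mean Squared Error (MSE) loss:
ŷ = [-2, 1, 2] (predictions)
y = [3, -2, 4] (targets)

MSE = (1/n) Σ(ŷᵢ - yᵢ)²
MSE = 12.67

MSE = (1/3)((-2-3)² + (1--2)² + (2-4)²) = (1/3)(25 + 9 + 4) = 12.67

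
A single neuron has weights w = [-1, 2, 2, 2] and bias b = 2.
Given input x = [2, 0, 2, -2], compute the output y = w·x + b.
y = 0

y = (-1)(2) + (2)(0) + (2)(2) + (2)(-2) + 2 = 0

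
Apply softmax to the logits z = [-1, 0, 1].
p = [0.09, 0.2447, 0.6652]

exp(z) = [0.3679, 1, 2.718]
Sum = 4.086
p = [0.09, 0.2447, 0.6652]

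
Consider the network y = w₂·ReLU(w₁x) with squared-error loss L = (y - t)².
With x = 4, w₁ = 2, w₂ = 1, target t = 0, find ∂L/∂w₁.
∂L/∂w₁ = 64

Forward pass:
z = w₁x = 2×4 = 8
h = ReLU(8) = 8
y = w₂h = 1×8 = 8

Backward pass:
∂L/∂y = 2(y - t) = 2(8 - 0) = 16
∂y/∂h = w₂ = 1
∂h/∂z = 1 (ReLU derivative)
∂z/∂w₁ = x = 4

∂L/∂w₁ = 16 × 1 × 1 × 4 = 64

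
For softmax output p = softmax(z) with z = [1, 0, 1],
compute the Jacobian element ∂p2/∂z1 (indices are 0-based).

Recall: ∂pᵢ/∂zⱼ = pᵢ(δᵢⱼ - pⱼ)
∂p2/∂z1 = -0.06561

p = softmax(z) = [0.4223, 0.1554, 0.4223]
p2 = 0.4223, p1 = 0.1554

∂p2/∂z1 = -p2 × p1 = -0.4223 × 0.1554 = -0.06561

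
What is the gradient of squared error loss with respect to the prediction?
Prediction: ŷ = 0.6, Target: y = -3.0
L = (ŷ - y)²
∂L/∂ŷ = 7.2

∂L/∂ŷ = 2(ŷ - y) = 2(0.6 - -3.0) = 2(3.6) = 7.2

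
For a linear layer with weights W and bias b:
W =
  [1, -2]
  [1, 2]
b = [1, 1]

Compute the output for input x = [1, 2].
y = [-2, 6]

Wx = [1×1 + -2×2, 1×1 + 2×2]
   = [-3, 5]
y = Wx + b = [-3 + 1, 5 + 1] = [-2, 6]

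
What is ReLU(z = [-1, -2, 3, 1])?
h = [0, 0, 3, 1]

ReLU applied element-wise: max(0,-1)=0, max(0,-2)=0, max(0,3)=3, max(0,1)=1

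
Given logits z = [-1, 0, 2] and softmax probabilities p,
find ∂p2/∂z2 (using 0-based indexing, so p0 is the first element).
∂p2/∂z2 = 0.1318

p = softmax(z) = [0.04201, 0.1142, 0.8438]
p2 = 0.8438

∂p2/∂z2 = p2(1 - p2) = 0.8438 × (1 - 0.8438) = 0.1318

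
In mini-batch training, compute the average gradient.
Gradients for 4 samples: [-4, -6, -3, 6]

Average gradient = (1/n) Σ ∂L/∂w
Average gradient = -1.75

Average = (1/4)(-4 + -6 + -3 + 6) = -7/4 = -1.75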